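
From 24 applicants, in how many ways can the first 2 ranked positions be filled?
P(24,2) = 24!/(24-2)! = 552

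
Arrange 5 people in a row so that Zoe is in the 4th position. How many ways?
Fix one position: (5-1)! = 24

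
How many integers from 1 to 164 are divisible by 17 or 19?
⌊164/17⌋ + ⌊164/19⌋ - ⌊164/323⌋ = 9 + 8 - 0 = 17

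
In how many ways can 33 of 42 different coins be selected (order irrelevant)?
C(42,33) = 42!/(33!×9!) = 445891810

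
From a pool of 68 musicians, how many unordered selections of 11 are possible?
C(68,11) = 68!/(11!×57!) = 1533058025824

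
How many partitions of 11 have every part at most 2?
Let r_j(i) = number of partitions of i into parts ≤ j, for i = 0..11. r_1(i) = 1 for all i; r_j(i) = r_{j-1}(i) + r_j(i-j). Rows j = 2..2: ≤2: 1 1 2 2 3 3 4 4 5 5 6 6. r_2(11) = 6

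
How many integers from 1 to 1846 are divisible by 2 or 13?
⌊1846/2⌋ + ⌊1846/13⌋ - ⌊1846/26⌋ = 923 + 142 - 71 = 994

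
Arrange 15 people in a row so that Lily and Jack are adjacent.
Treat as block: (15-1)! × 2! = 87178291200 × 2 = 174356582400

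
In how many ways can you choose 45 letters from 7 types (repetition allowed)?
C(45+7-1, 7-1) = C(51, 6) = 18009460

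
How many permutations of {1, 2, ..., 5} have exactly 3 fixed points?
Choose the 3 fixed points C(5,3) = 10, derange the rest: !2 = Σ_{j=0}^{2} (-1)^j·2!/j! = 2 - 2 + 1 = 1. Product = 10 × 1 = 10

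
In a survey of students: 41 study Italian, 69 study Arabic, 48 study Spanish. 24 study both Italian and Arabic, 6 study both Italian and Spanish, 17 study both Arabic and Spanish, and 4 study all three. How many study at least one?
|A∪B∪C| = 41+69+48-24-6-17+4 = 115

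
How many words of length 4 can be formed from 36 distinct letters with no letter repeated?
P(36,4) = 36!/(36-4)! = 1413720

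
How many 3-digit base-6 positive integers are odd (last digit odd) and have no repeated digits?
Last∈{1,3,5}. Last=0: 0. Last nonzero: 3×4×P(4,1) = 48. Total = 48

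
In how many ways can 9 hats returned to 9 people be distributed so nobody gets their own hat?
!9 = Σ_{j=0}^{9} (-1)^j·9!/j! = 362880 - 362880 + 181440 - 60480 + 15120 - 3024 + 504 - 72 + 9 - 1 = 133496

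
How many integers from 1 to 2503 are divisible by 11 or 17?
⌊2503/11⌋ + ⌊2503/17⌋ - ⌊2503/187⌋ = 227 + 147 - 13 = 361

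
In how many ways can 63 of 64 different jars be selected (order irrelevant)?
C(64,63) = 64!/(63!×1!) = 64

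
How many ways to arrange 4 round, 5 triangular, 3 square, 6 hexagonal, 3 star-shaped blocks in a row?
21! / (4! × 5! × 3! × 6! × 3!) = 684410126400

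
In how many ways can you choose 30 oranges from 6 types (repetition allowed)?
C(30+6-1, 6-1) = C(35, 5) = 324632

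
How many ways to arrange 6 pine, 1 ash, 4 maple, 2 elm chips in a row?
13! / (6! × 1! × 4! × 2!) = 180180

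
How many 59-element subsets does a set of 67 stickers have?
C(67,59) = 67!/(59!×8!) = 6522361560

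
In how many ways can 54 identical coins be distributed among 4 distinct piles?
C(54+4-1, 4-1) = C(57, 3) = 29260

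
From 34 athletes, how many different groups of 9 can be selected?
C(34,9) = 34!/(9!×25!) = 52451256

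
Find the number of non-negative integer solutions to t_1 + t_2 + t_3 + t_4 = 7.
C(7+4-1, 4-1) = C(10, 3) = 120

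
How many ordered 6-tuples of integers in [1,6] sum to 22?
Coefficient of x^22 in (x + x² + ... + x^6)^6. By inclusion-exclusion on dice exceeding 6: Σ_j (-1)^j C(6,j)·C(22-1-6j, 5) = C(6,0)·C(21,5) - C(6,1)·C(15,5) + C(6,2)·C(9,5) = 1·20349 - 6·3003 + 15·126 = 4221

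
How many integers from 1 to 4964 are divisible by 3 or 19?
⌊4964/3⌋ + ⌊4964/19⌋ - ⌊4964/57⌋ = 1654 + 261 - 87 = 1828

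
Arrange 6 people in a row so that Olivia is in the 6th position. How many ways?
Fix one position: (6-1)! = 120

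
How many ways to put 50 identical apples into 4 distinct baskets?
C(50+4-1, 4-1) = C(53, 3) = 23426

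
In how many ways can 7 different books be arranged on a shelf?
7! = 5040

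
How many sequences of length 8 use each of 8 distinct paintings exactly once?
8! = 40320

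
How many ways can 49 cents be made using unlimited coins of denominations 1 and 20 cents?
Coefficient of x^49 in 1/(1-x^1) · 1/(1-x^20). Use j coins of 20 for j = 0..⌊49/20⌋ = 2, the rest in 1s: 2 + 1 = 3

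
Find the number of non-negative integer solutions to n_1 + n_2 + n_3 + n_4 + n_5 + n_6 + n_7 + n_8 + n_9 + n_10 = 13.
C(13+10-1, 10-1) = C(22, 9) = 497420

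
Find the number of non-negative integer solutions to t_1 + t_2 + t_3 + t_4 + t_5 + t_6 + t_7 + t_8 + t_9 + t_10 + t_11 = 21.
C(21+11-1, 11-1) = C(31, 10) = 44352165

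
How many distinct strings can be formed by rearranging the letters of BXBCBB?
6! / (1! × 4! × 1!) = 30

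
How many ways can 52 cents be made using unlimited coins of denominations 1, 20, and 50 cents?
Coefficient of x^52 in 1/(1-x^1) · 1/(1-x^20) · 1/(1-x^50). Case on j = number of 50-cent coins (j = 0..1); remainder r = 52 - 50j is made from {1,20} in ⌊r/20⌋+1 ways. r = 52, 2 → 3 + 1 = 4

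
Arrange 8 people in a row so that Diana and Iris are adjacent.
Treat as block: (8-1)! × 2! = 5040 × 2 = 10080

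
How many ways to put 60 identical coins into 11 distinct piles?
C(60+11-1, 11-1) = C(70, 10) = 396704524216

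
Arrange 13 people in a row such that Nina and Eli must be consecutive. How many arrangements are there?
Treat the 2 as one block: (13-2+1)! × 2! = 479001600 × 2 = 958003200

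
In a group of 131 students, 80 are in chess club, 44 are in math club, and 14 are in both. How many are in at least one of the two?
|A∪B| = |A| + |B| - |A∩B| = 80 + 44 - 14 = 110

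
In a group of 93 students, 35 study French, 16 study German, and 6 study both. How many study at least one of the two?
|A∪B| = |A| + |B| - |A∩B| = 35 + 16 - 6 = 45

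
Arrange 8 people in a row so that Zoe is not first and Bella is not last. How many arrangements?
By inclusion-exclusion: 8! - 2×(8-1)! + (8-2)! = 40320 - 10080 + 720 = 30960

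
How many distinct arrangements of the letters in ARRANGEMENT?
11! / (2! × 2! × 2! × 1! × 2! × 1! × 1!) = 2494800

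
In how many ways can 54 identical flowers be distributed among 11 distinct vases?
C(54+11-1, 11-1) = C(64, 10) = 151473214816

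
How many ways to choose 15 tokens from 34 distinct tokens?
C(34,15) = 34!/(15!×19!) = 1855967520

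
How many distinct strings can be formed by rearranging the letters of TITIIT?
6! / (3! × 3!) = 20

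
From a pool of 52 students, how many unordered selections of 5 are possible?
C(52,5) = 52!/(5!×47!) = 2598960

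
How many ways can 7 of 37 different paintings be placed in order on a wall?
P(37,7) = 37!/(37-7)! = 51889178880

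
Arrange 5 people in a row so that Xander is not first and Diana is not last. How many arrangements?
By inclusion-exclusion: 5! - 2×(5-1)! + (5-2)! = 120 - 48 + 6 = 78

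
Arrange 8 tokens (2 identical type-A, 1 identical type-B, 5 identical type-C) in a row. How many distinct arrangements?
8! / (2! × 1! × 5!) = 168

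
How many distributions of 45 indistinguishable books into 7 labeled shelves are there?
C(45+7-1, 7-1) = C(51, 6) = 18009460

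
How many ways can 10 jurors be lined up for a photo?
10! = 3628800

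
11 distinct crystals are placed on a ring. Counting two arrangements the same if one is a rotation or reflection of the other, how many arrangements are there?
(11-1)!/2 = 3628800/2 = 1814400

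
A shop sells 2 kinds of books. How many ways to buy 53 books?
C(53+2-1, 2-1) = C(54, 1) = 54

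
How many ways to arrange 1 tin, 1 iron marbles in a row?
2! / (1! × 1!) = 2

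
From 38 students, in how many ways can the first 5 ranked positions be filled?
P(38,5) = 38!/(38-5)! = 60233040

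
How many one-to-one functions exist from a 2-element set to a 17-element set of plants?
P(17,2) = 17!/(17-2)! = 272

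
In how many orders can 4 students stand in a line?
4! = 24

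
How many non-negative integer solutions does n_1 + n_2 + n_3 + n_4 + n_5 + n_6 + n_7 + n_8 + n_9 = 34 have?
C(34+9-1, 9-1) = C(42, 8) = 118030185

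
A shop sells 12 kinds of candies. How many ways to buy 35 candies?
C(35+12-1, 12-1) = C(46, 11) = 13340783196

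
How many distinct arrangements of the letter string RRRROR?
6! / (1! × 5!) = 6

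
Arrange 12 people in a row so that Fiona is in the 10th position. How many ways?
Fix one position: (12-1)! = 39916800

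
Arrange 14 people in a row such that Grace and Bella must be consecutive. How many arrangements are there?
Treat the 2 as one block: (14-2+1)! × 2! = 6227020800 × 2 = 12454041600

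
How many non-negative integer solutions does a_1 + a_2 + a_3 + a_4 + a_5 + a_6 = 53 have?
C(53+6-1, 6-1) = C(58, 5) = 4582116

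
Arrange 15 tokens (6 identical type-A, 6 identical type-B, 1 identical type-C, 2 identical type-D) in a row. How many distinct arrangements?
15! / (6! × 6! × 1! × 2!) = 1261260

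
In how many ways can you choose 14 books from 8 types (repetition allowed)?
C(14+8-1, 8-1) = C(21, 7) = 116280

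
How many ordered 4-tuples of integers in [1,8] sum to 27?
Coefficient of x^27 in (x + x² + ... + x^8)^4. By inclusion-exclusion on dice exceeding 8: Σ_j (-1)^j C(4,j)·C(27-1-8j, 3) = C(4,0)·C(26,3) - C(4,1)·C(18,3) + C(4,2)·C(10,3) = 1·2600 - 4·816 + 6·120 = 56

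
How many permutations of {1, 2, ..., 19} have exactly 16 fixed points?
Choose the 16 fixed points C(19,16) = 969, derange the rest: !3 = Σ_{j=0}^{3} (-1)^j·3!/j! = 6 - 6 + 3 - 1 = 2. Product = 969 × 2 = 1938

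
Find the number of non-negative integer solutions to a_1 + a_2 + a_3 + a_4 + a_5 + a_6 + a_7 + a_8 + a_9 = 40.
C(40+9-1, 9-1) = C(48, 8) = 377348994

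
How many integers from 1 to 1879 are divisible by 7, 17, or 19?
⌊1879/7⌋+⌊1879/17⌋+⌊1879/19⌋ - ⌊1879/119⌋-⌊1879/133⌋-⌊1879/323⌋ + ⌊1879/2261⌋ = 268+110+98 - 15-14-5 + 0 = 442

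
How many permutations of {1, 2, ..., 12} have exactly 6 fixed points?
Choose the 6 fixed points C(12,6) = 924, derange the rest: !6 = Σ_{j=0}^{6} (-1)^j·6!/j! = 720 - 720 + 360 - 120 + 30 - 6 + 1 = 265. Product = 924 × 265 = 244860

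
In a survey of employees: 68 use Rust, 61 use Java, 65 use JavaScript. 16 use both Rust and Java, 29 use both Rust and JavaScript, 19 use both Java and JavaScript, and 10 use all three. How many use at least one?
|A∪B∪C| = 68+61+65-16-29-19+10 = 140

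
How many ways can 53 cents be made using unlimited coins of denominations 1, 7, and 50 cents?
Coefficient of x^53 in 1/(1-x^1) · 1/(1-x^7) · 1/(1-x^50). Case on j = number of 50-cent coins (j = 0..1); remainder r = 53 - 50j is made from {1,7} in ⌊r/7⌋+1 ways. r = 53, 3 → 8 + 1 = 9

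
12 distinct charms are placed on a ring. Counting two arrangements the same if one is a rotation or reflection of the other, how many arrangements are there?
(12-1)!/2 = 39916800/2 = 19958400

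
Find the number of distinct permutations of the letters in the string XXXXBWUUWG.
10! / (4! × 1! × 2! × 1! × 2!) = 37800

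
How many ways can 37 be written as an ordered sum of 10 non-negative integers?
C(37+10-1, 10-1) = C(46, 9) = 1101716330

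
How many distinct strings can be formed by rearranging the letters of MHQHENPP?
8! / (1! × 1! × 2! × 1! × 1! × 2!) = 10080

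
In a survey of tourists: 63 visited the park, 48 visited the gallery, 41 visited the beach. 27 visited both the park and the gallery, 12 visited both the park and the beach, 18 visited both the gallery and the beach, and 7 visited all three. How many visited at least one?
|A∪B∪C| = 63+48+41-27-12-18+7 = 102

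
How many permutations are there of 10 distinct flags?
10! = 3628800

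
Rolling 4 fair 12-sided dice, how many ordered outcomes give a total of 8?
Coefficient of x^8 in (x + x² + ... + x^12)^4. By inclusion-exclusion on dice exceeding 12: Σ_j (-1)^j C(4,j)·C(8-1-12j, 3) = C(4,0)·C(7,3) = 1·35 = 35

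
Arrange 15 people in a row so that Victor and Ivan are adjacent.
Treat as block: (15-1)! × 2! = 87178291200 × 2 = 174356582400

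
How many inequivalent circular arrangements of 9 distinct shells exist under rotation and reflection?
(9-1)!/2 = 40320/2 = 20160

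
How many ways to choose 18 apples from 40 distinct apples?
C(40,18) = 40!/(18!×22!) = 113380261800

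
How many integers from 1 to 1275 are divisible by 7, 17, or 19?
⌊1275/7⌋+⌊1275/17⌋+⌊1275/19⌋ - ⌊1275/119⌋-⌊1275/133⌋-⌊1275/323⌋ + ⌊1275/2261⌋ = 182+75+67 - 10-9-3 + 0 = 302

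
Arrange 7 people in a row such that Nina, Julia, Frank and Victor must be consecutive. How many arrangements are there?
Treat the 4 as one block: (7-4+1)! × 4! = 24 × 24 = 576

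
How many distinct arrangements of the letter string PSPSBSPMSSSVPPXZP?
17! / (6! × 6! × 1! × 1! × 1! × 1! × 1!) = 686125440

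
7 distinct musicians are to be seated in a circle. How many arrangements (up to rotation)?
Circular: fix one position, arrange the rest. (7-1)! = 720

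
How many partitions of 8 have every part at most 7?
Let r_j(i) = number of partitions of i into parts ≤ j, for i = 0..8. r_1(i) = 1 for all i; r_j(i) = r_{j-1}(i) + r_j(i-j). Rows j = 2..7: ≤2: 1 1 2 2 3 3 4 4 5; ≤3: 1 1 2 3 4 5 7 8 10; ≤4: 1 1 2 3 5 6 9 11 15; ≤5: 1 1 2 3 5 7 10 13 18; ≤6: 1 1 2 3 5 7 11 14 20; ≤7: 1 1 2 3 5 7 11 15 21. r_7(8) = 21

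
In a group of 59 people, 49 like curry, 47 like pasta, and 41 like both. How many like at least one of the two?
|A∪B| = |A| + |B| - |A∩B| = 49 + 47 - 41 = 55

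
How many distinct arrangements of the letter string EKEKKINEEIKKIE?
14! / (1! × 5! × 5! × 3!) = 1009008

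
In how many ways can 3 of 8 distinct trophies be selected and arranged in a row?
P(8,3) = 8!/(8-3)! = 336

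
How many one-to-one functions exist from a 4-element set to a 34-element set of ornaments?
P(34,4) = 34!/(34-4)! = 1113024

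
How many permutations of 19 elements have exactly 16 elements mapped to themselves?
Choose the 16 fixed points C(19,16) = 969, derange the rest: !3 = Σ_{j=0}^{3} (-1)^j·3!/j! = 6 - 6 + 3 - 1 = 2. Product = 969 × 2 = 1938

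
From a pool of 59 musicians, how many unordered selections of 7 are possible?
C(59,7) = 59!/(7!×52!) = 341149446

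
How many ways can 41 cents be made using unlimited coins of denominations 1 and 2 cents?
Coefficient of x^41 in 1/(1-x^1) · 1/(1-x^2). Use j coins of 2 for j = 0..⌊41/2⌋ = 20, the rest in 1s: 20 + 1 = 21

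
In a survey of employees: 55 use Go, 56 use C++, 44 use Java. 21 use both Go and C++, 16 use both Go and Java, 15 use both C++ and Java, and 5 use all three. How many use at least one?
|A∪B∪C| = 55+56+44-21-16-15+5 = 108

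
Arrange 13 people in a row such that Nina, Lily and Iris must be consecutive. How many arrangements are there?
Treat the 3 as one block: (13-3+1)! × 3! = 39916800 × 6 = 239500800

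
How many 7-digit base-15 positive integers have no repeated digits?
First digit: 14 choices (nonzero). Then descending: 14 × 14 × 13 × 12 × 11 × 10 × 9 = 30270240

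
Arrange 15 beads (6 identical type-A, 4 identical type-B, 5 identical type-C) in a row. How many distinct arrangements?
15! / (6! × 4! × 5!) = 630630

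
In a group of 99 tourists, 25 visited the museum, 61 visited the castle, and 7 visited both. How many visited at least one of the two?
|A∪B| = |A| + |B| - |A∩B| = 25 + 61 - 7 = 79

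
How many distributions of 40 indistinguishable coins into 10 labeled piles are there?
C(40+10-1, 10-1) = C(49, 9) = 2054455634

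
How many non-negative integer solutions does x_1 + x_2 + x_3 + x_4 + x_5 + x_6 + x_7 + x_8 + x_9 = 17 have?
C(17+9-1, 9-1) = C(25, 8) = 1081575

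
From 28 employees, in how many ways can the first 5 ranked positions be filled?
P(28,5) = 28!/(28-5)! = 11793600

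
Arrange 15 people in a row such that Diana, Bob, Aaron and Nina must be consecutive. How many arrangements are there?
Treat the 4 as one block: (15-4+1)! × 4! = 479001600 × 24 = 11496038400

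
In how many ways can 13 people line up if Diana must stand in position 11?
Fix one position: (13-1)! = 479001600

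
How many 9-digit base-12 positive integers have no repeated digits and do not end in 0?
Last digit: 11 nonzero choices. First digit: 10 (nonzero, ≠last). Middle 7: P(10,7) = 604800. Total = 66528000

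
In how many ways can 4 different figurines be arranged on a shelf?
4! = 24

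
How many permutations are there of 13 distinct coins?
13! = 6227020800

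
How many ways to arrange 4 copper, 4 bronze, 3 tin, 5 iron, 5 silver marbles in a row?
21! / (4! × 4! × 3! × 5! × 5!) = 1026615189600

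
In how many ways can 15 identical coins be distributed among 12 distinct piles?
C(15+12-1, 12-1) = C(26, 11) = 7726160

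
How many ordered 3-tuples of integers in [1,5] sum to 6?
Coefficient of x^6 in (x + x² + ... + x^5)^3. By inclusion-exclusion on dice exceeding 5: Σ_j (-1)^j C(3,j)·C(6-1-5j, 2) = C(3,0)·C(5,2) = 1·10 = 10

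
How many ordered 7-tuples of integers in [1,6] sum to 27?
Coefficient of x^27 in (x + x² + ... + x^6)^7. By inclusion-exclusion on dice exceeding 6: Σ_j (-1)^j C(7,j)·C(27-1-6j, 6) = C(7,0)·C(26,6) - C(7,1)·C(20,6) + C(7,2)·C(14,6) - C(7,3)·C(8,6) = 1·230230 - 7·38760 + 21·3003 - 35·28 = 20993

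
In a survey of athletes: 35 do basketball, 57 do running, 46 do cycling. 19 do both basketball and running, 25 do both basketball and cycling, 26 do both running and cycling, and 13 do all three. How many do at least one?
|A∪B∪C| = 35+57+46-19-25-26+13 = 81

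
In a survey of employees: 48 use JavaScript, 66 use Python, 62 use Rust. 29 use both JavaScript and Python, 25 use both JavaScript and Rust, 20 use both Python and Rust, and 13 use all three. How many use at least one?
|A∪B∪C| = 48+66+62-29-25-20+13 = 115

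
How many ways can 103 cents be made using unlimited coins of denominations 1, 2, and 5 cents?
Coefficient of x^103 in 1/(1-x^1) · 1/(1-x^2) · 1/(1-x^5). Case on j = number of 5-cent coins (j = 0..20); remainder r = 103 - 5j is made from {1,2} in ⌊r/2⌋+1 ways. r = 103, 98, 93, 88, 83, 78, 73, 68, 63, 58, 53, 48, 43, 38, 33, 28, 23, 18, 13, 8, 3 → 52 + 50 + 47 + 45 + 42 + 40 + 37 + 35 + 32 + 30 + 27 + 25 + 22 + 20 + 17 + 15 + 12 + 10 + 7 + 5 + 2 = 572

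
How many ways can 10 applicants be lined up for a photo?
10! = 3628800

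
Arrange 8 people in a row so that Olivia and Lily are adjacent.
Treat as block: (8-1)! × 2! = 5040 × 2 = 10080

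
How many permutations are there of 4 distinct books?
4! = 24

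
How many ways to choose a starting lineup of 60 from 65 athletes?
C(65,60) = 65!/(60!×5!) = 8259888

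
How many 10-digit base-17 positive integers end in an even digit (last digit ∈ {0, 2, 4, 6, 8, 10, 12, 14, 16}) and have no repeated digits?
Last∈{0,2,4,6,8,10,12,14,16}. Last=0: 4151347200. Last nonzero: 8×15×P(15,8) = 31135104000. Total = 35286451200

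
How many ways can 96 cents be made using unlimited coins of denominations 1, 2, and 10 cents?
Coefficient of x^96 in 1/(1-x^1) · 1/(1-x^2) · 1/(1-x^10). Case on j = number of 10-cent coins (j = 0..9); remainder r = 96 - 10j is made from {1,2} in ⌊r/2⌋+1 ways. r = 96, 86, 76, 66, 56, 46, 36, 26, 16, 6 → 49 + 44 + 39 + 34 + 29 + 24 + 19 + 14 + 9 + 4 = 265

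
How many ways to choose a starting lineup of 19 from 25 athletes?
C(25,19) = 25!/(19!×6!) = 177100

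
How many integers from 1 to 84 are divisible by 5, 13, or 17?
⌊84/5⌋+⌊84/13⌋+⌊84/17⌋ - ⌊84/65⌋-⌊84/85⌋-⌊84/221⌋ + ⌊84/1105⌋ = 16+6+4 - 1-0-0 + 0 = 25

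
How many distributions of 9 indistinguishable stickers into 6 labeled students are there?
C(9+6-1, 6-1) = C(14, 5) = 2002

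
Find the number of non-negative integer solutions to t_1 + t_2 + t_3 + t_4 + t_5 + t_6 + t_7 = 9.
C(9+7-1, 7-1) = C(15, 6) = 5005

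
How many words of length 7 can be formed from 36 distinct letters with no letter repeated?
P(36,7) = 36!/(36-7)! = 42072307200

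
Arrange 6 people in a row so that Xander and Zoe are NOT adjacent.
Total - adjacent = 6! - (6-1)!×2 = 720 - 240 = 480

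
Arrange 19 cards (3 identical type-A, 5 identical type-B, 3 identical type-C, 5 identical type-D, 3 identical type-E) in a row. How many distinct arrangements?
19! / (3! × 5! × 3! × 5! × 3!) = 39109150080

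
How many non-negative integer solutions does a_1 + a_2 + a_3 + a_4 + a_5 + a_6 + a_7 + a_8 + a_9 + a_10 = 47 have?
C(47+10-1, 10-1) = C(56, 9) = 7575968400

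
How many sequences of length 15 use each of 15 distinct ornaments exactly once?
15! = 1307674368000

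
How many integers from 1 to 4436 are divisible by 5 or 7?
⌊4436/5⌋ + ⌊4436/7⌋ - ⌊4436/35⌋ = 887 + 633 - 126 = 1394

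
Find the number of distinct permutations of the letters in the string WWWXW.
5! / (1! × 4!) = 5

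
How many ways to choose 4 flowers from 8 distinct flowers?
C(8,4) = 8!/(4!×4!) = 70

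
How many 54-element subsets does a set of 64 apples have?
C(64,54) = 64!/(54!×10!) = 151473214816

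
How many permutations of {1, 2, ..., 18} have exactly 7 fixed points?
Choose the 7 fixed points C(18,7) = 31824, derange the rest: !11 = Σ_{j=0}^{11} (-1)^j·11!/j! = 39916800 - 39916800 + 19958400 - 6652800 + 1663200 - 332640 + 55440 - 7920 + 990 - 110 + 11 - 1 = 14684570. Product = 31824 × 14684570 = 467321755680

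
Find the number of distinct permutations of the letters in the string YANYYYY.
7! / (1! × 5! × 1!) = 42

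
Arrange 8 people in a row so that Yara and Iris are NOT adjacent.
Total - adjacent = 8! - (8-1)!×2 = 40320 - 10080 = 30240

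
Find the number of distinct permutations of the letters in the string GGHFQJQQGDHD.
12! / (1! × 1! × 3! × 2! × 2! × 3!) = 3326400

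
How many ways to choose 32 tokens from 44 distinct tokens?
C(44,32) = 44!/(32!×12!) = 21090682613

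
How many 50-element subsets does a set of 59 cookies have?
C(59,50) = 59!/(50!×9!) = 12565671261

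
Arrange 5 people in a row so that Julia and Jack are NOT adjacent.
Total - adjacent = 5! - (5-1)!×2 = 120 - 48 = 72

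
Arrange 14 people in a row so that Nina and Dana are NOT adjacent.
Total - adjacent = 14! - (14-1)!×2 = 87178291200 - 12454041600 = 74724249600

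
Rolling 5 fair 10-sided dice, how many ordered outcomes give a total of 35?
Coefficient of x^35 in (x + x² + ... + x^10)^5. By inclusion-exclusion on dice exceeding 10: Σ_j (-1)^j C(5,j)·C(35-1-10j, 4) = C(5,0)·C(34,4) - C(5,1)·C(24,4) + C(5,2)·C(14,4) - C(5,3)·C(4,4) = 1·46376 - 5·10626 + 10·1001 - 10·1 = 3246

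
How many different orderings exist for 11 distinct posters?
11! = 39916800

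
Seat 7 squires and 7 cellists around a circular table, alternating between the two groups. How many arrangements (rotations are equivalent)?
Fix one of the squires: (7-1)! ways for the remaining squires, × 7! ways for the cellists = 720 × 5040 = 3628800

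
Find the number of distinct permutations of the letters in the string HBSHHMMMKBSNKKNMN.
17! / (3! × 3! × 2! × 4! × 3! × 2!) = 17153136000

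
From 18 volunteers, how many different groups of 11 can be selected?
C(18,11) = 18!/(11!×7!) = 31824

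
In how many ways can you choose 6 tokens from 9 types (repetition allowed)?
C(6+9-1, 9-1) = C(14, 8) = 3003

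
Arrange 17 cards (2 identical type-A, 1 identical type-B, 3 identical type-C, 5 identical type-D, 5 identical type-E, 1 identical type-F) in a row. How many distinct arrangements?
17! / (2! × 1! × 3! × 5! × 5! × 1!) = 2058376320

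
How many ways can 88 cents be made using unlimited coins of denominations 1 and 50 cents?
Coefficient of x^88 in 1/(1-x^1) · 1/(1-x^50). Use j coins of 50 for j = 0..⌊88/50⌋ = 1, the rest in 1s: 1 + 1 = 2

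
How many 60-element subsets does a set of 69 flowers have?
C(69,60) = 69!/(60!×9!) = 56672074888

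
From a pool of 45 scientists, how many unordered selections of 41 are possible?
C(45,41) = 45!/(41!×4!) = 148995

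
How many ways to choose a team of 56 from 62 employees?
C(62,56) = 62!/(56!×6!) = 61474519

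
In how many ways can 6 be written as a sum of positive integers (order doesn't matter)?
Pentagonal recurrence p(n) = p(n-1) + p(n-2) - p(n-5) - p(n-7) + p(n-12) + p(n-15) - ... gives p(0..5) = 1, 1, 2, 3, 5, 7. p(6) = p(5) + p(4) - p(1) = 7 + 5 - 1 = 11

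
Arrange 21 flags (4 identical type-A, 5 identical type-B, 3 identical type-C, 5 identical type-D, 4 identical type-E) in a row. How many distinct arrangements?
21! / (4! × 5! × 3! × 5! × 4!) = 1026615189600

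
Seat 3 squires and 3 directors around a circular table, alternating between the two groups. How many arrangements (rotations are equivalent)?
Fix one of the squires: (3-1)! ways for the remaining squires, × 3! ways for the directors = 2 × 6 = 12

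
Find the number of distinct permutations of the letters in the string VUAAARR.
7! / (1! × 3! × 1! × 2!) = 420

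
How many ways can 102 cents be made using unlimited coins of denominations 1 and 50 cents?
Coefficient of x^102 in 1/(1-x^1) · 1/(1-x^50). Use j coins of 50 for j = 0..⌊102/50⌋ = 2, the rest in 1s: 2 + 1 = 3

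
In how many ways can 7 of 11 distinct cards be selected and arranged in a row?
P(11,7) = 11!/(11-7)! = 1663200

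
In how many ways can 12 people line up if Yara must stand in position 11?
Fix one position: (12-1)! = 39916800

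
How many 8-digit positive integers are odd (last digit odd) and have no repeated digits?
Last∈{1,3,5,7,9}. Last=0: 0. Last nonzero: 5×8×P(8,6) = 806400. Total = 806400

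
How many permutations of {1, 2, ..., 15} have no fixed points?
!15 = Σ_{j=0}^{15} (-1)^j·15!/j! = 1307674368000 - 1307674368000 + 653837184000 - 217945728000 + 54486432000 - 10897286400 + 1816214400 - 259459200 + 32432400 - 3603600 + 360360 - 32760 + 2730 - 210 + 15 - 1 = 481066515734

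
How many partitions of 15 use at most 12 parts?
By conjugation, equals partitions of 15 into parts ≤ 12. Let r_j(i) = number of partitions of i into parts ≤ j, for i = 0..15. r_1(i) = 1 for all i; r_j(i) = r_{j-1}(i) + r_j(i-j). Rows j = 2..12: ≤2: 1 1 2 2 3 3 4 4 5 5 6 6 7 7 8 8; ≤3: 1 1 2 3 4 5 7 8 10 12 14 16 19 21 24 27; ≤4: 1 1 2 3 5 6 9 11 15 18 23 27 34 39 47 54; ≤5: 1 1 2 3 5 7 10 13 18 23 30 37 47 57 70 84; ≤6: 1 1 2 3 5 7 11 14 20 26 35 44 58 71 90 110; ≤7: 1 1 2 3 5 7 11 15 21 28 38 49 65 82 105 131; ≤8: 1 1 2 3 5 7 11 15 22 29 40 52 70 89 116 146; ≤9: 1 1 2 3 5 7 11 15 22 30 41 54 73 94 123 157; ≤10: 1 1 2 3 5 7 11 15 22 30 42 55 75 97 128 164; ≤11: 1 1 2 3 5 7 11 15 22 30 42 56 76 99 131 169; ≤12: 1 1 2 3 5 7 11 15 22 30 42 56 77 100 133 172. r_12(15) = 172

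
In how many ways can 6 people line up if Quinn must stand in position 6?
Fix one position: (6-1)! = 120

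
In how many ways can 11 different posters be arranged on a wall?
11! = 39916800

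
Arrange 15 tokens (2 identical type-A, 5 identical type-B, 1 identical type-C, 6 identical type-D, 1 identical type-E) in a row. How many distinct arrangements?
15! / (2! × 5! × 1! × 6! × 1!) = 7567560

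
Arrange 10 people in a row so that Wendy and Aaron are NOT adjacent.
Total - adjacent = 10! - (10-1)!×2 = 3628800 - 725760 = 2903040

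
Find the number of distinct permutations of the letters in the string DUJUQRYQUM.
10! / (3! × 1! × 1! × 2! × 1! × 1! × 1!) = 302400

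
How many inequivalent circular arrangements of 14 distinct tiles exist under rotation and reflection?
(14-1)!/2 = 6227020800/2 = 3113510400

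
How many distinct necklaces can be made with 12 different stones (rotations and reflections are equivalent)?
(12-1)!/2 = 39916800/2 = 19958400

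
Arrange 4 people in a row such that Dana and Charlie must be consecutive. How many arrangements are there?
Treat the 2 as one block: (4-2+1)! × 2! = 6 × 2 = 12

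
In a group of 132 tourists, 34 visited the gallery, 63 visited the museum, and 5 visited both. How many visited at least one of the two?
|A∪B| = |A| + |B| - |A∩B| = 34 + 63 - 5 = 92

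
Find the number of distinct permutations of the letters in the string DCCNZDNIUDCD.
12! / (2! × 3! × 1! × 1! × 1! × 4!) = 1663200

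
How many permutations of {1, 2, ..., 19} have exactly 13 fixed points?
Choose the 13 fixed points C(19,13) = 27132, derange the rest: !6 = Σ_{j=0}^{6} (-1)^j·6!/j! = 720 - 720 + 360 - 120 + 30 - 6 + 1 = 265. Product = 27132 × 265 = 7189980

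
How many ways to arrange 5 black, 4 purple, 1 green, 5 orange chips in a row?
15! / (5! × 4! × 1! × 5!) = 3783780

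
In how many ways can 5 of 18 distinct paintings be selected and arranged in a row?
P(18,5) = 18!/(18-5)! = 1028160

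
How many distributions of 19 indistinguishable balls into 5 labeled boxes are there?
C(19+5-1, 5-1) = C(23, 4) = 8855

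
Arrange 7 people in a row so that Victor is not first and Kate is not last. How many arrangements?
By inclusion-exclusion: 7! - 2×(7-1)! + (7-2)! = 5040 - 1440 + 120 = 3720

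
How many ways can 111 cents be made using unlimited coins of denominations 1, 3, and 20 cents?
Coefficient of x^111 in 1/(1-x^1) · 1/(1-x^3) · 1/(1-x^20). Case on j = number of 20-cent coins (j = 0..5); remainder r = 111 - 20j is made from {1,3} in ⌊r/3⌋+1 ways. r = 111, 91, 71, 51, 31, 11 → 38 + 31 + 24 + 18 + 11 + 4 = 126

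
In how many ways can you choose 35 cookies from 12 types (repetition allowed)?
C(35+12-1, 12-1) = C(46, 11) = 13340783196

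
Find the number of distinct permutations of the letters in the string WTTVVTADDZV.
11! / (1! × 1! × 1! × 3! × 2! × 3!) = 554400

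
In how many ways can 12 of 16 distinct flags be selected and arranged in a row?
P(16,12) = 16!/(16-12)! = 871782912000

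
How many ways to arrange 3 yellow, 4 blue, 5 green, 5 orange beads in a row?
17! / (3! × 4! × 5! × 5!) = 171531360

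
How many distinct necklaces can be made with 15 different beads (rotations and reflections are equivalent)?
(15-1)!/2 = 87178291200/2 = 43589145600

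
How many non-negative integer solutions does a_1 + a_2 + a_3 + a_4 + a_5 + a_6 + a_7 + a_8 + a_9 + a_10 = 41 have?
C(41+10-1, 10-1) = C(50, 9) = 2505433700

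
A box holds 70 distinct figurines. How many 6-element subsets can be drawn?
C(70,6) = 70!/(6!×64!) = 131115985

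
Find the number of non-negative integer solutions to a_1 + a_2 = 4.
C(4+2-1, 2-1) = C(5, 1) = 5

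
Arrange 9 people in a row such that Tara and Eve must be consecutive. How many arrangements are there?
Treat the 2 as one block: (9-2+1)! × 2! = 40320 × 2 = 80640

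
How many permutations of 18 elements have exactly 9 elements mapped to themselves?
Choose the 9 fixed points C(18,9) = 48620, derange the rest: !9 = Σ_{j=0}^{9} (-1)^j·9!/j! = 362880 - 362880 + 181440 - 60480 + 15120 - 3024 + 504 - 72 + 9 - 1 = 133496. Product = 48620 × 133496 = 6490575520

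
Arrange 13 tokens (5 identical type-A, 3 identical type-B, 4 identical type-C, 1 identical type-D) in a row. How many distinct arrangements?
13! / (5! × 3! × 4! × 1!) = 360360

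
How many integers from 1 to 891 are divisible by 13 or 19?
⌊891/13⌋ + ⌊891/19⌋ - ⌊891/247⌋ = 68 + 46 - 3 = 111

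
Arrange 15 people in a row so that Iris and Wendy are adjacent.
Treat as block: (15-1)! × 2! = 87178291200 × 2 = 174356582400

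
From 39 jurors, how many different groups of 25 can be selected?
C(39,25) = 39!/(25!×14!) = 15084504396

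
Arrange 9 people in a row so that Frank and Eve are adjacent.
Treat as block: (9-1)! × 2! = 40320 × 2 = 80640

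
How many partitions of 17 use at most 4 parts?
By conjugation, equals partitions of 17 into parts ≤ 4. Let r_j(i) = number of partitions of i into parts ≤ j, for i = 0..17. r_1(i) = 1 for all i; r_j(i) = r_{j-1}(i) + r_j(i-j). Rows j = 2..4: ≤2: 1 1 2 2 3 3 4 4 5 5 6 6 7 7 8 8 9 9; ≤3: 1 1 2 3 4 5 7 8 10 12 14 16 19 21 24 27 30 33; ≤4: 1 1 2 3 5 6 9 11 15 18 23 27 34 39 47 54 64 72. r_4(17) = 72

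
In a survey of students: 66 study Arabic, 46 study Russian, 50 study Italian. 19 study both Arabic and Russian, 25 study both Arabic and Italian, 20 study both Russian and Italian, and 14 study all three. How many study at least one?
|A∪B∪C| = 66+46+50-19-25-20+14 = 112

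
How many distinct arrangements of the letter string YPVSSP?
6! / (2! × 1! × 1! × 2!) = 180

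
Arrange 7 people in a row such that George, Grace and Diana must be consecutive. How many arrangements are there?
Treat the 3 as one block: (7-3+1)! × 3! = 120 × 6 = 720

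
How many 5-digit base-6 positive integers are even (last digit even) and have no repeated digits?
Last∈{0,2,4}. Last=0: 120. Last nonzero: 2×4×P(4,3) = 192. Total = 312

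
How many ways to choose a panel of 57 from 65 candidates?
C(65,57) = 65!/(57!×8!) = 5047381560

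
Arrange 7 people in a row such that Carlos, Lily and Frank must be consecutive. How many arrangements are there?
Treat the 3 as one block: (7-3+1)! × 3! = 120 × 6 = 720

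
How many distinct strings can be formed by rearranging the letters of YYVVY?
5! / (2! × 3!) = 10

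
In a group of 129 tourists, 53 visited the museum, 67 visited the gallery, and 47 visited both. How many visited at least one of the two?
|A∪B| = |A| + |B| - |A∩B| = 53 + 67 - 47 = 73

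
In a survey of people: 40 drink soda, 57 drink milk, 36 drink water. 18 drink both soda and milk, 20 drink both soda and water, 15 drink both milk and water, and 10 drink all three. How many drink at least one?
|A∪B∪C| = 40+57+36-18-20-15+10 = 90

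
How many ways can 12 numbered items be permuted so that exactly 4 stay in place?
Choose the 4 fixed points C(12,4) = 495, derange the rest: !8 = Σ_{j=0}^{8} (-1)^j·8!/j! = 40320 - 40320 + 20160 - 6720 + 1680 - 336 + 56 - 8 + 1 = 14833. Product = 495 × 14833 = 7342335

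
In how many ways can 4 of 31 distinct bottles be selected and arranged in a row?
P(31,4) = 31!/(31-4)! = 755160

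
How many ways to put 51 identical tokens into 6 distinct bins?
C(51+6-1, 6-1) = C(56, 5) = 3819816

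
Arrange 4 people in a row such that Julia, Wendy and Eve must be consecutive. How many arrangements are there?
Treat the 3 as one block: (4-3+1)! × 3! = 2 × 6 = 12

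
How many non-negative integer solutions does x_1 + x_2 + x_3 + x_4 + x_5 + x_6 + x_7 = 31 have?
C(31+7-1, 7-1) = C(37, 6) = 2324784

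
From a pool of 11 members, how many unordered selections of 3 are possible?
C(11,3) = 11!/(3!×8!) = 165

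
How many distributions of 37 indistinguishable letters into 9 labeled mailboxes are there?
C(37+9-1, 9-1) = C(45, 8) = 215553195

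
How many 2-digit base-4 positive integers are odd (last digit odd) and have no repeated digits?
Last∈{1,3}. Last=0: 0. Last nonzero: 2×2×P(2,0) = 4. Total = 4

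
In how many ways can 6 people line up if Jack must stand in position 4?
Fix one position: (6-1)! = 120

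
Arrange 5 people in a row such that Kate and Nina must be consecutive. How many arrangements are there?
Treat the 2 as one block: (5-2+1)! × 2! = 24 × 2 = 48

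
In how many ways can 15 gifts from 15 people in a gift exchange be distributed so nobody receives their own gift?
!15 = Σ_{j=0}^{15} (-1)^j·15!/j! = 1307674368000 - 1307674368000 + 653837184000 - 217945728000 + 54486432000 - 10897286400 + 1816214400 - 259459200 + 32432400 - 3603600 + 360360 - 32760 + 2730 - 210 + 15 - 1 = 481066515734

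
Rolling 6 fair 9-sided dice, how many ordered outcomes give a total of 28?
Coefficient of x^28 in (x + x² + ... + x^9)^6. By inclusion-exclusion on dice exceeding 9: Σ_j (-1)^j C(6,j)·C(28-1-9j, 5) = C(6,0)·C(27,5) - C(6,1)·C(18,5) + C(6,2)·C(9,5) = 1·80730 - 6·8568 + 15·126 = 31212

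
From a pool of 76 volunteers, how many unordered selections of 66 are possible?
C(76,66) = 76!/(66!×10!) = 954526728530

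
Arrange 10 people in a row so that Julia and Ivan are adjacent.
Treat as block: (10-1)! × 2! = 362880 × 2 = 725760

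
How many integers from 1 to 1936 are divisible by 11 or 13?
⌊1936/11⌋ + ⌊1936/13⌋ - ⌊1936/143⌋ = 176 + 148 - 13 = 311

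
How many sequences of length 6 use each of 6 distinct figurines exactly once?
6! = 720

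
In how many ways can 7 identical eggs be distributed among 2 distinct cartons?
C(7+2-1, 2-1) = C(8, 1) = 8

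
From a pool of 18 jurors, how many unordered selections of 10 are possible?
C(18,10) = 18!/(10!×8!) = 43758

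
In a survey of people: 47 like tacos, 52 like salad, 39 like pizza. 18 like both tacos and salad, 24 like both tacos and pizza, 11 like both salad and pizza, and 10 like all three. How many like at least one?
|A∪B∪C| = 47+52+39-18-24-11+10 = 95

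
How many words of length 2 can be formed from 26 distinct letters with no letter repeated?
P(26,2) = 26!/(26-2)! = 650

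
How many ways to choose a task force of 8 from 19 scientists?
C(19,8) = 19!/(8!×11!) = 75582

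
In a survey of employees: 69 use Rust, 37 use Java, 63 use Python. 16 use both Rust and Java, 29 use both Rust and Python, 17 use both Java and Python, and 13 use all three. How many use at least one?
|A∪B∪C| = 69+37+63-16-29-17+13 = 120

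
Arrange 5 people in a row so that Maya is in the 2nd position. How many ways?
Fix one position: (5-1)! = 24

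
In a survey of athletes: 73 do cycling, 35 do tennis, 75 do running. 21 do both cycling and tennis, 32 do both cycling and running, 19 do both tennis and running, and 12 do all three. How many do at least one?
|A∪B∪C| = 73+35+75-21-32-19+12 = 123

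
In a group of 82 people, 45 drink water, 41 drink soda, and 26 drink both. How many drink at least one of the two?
|A∪B| = |A| + |B| - |A∩B| = 45 + 41 - 26 = 60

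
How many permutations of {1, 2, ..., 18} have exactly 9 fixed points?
Choose the 9 fixed points C(18,9) = 48620, derange the rest: !9 = Σ_{j=0}^{9} (-1)^j·9!/j! = 362880 - 362880 + 181440 - 60480 + 15120 - 3024 + 504 - 72 + 9 - 1 = 133496. Product = 48620 × 133496 = 6490575520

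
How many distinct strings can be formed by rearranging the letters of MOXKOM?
6! / (1! × 2! × 2! × 1!) = 180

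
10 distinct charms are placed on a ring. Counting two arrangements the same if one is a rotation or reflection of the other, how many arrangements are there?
(10-1)!/2 = 362880/2 = 181440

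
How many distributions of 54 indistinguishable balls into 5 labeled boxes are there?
C(54+5-1, 5-1) = C(58, 4) = 424270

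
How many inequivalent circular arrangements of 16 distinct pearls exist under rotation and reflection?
(16-1)!/2 = 1307674368000/2 = 653837184000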